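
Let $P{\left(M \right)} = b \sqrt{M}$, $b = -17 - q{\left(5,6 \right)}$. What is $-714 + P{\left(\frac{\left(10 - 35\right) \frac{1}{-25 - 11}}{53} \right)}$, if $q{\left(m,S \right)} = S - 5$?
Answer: $-714 - \frac{15 \sqrt{53}}{53} \approx -716.06$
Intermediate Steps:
$q{\left(m,S \right)} = -5 + S$
$b = -18$ ($b = -17 - \left(-5 + 6\right) = -17 - 1 = -18$)
$P{\left(M \right)} = - 18 \sqrt{M}$
$-714 + P{\left(\frac{\left(10 - 35\right) \frac{1}{-25 - 11}}{53} \right)} = -714 - 18 \sqrt{\frac{\left(10 - 35\right) \frac{1}{-25 - 11}}{53}} = -714 - 18 \sqrt{- \frac{25}{-36} \cdot \frac{1}{53}} = -714 - 18 \sqrt{\left(-25\right) \left(- \frac{1}{36}\right) \frac{1}{53}} = -714 - 18 \sqrt{\frac{25}{36} \cdot \frac{1}{53}} = -714 - 18 \sqrt{\frac{25}{1908}} = -714 - 18 \frac{5 \sqrt{53}}{318} = -714 - \frac{15 \sqrt{53}}{53}$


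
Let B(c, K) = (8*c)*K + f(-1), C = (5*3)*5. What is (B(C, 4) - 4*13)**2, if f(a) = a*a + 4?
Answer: 5536609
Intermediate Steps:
f(a) = 4 + a**2 (f(a) = a**2 + 4 = 4 + a**2)
C = 75 (C = 15*5 = 75)
B(c, K) = 5 + 8*K*c (B(c, K) = (8*c)*K + (4 + (-1)**2) = 8*K*c + (4 + 1) = 8*K*c + 5 = 5 + 8*K*c)
(B(C, 4) - 4*13)**2 = ((5 + 8*4*75) - 4*13)**2 = ((5 + 2400) - 52)**2 = (2405 - 52)**2 = 2353**2 = 5536609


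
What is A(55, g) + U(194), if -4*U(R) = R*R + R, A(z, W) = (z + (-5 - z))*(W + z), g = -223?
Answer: -17235/2 ≈ -8617.5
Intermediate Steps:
A(z, W) = -5*W - 5*z (A(z, W) = -5*(W + z) = -5*W - 5*z)
U(R) = -R/4 - R²/4 (U(R) = -(R*R + R)/4 = -(R² + R)/4 = -(R + R²)/4 = -R/4 - R²/4)
A(55, g) + U(194) = (-5*(-223) - 5*55) - ¼*194*(1 + 194) = (1115 - 275) - ¼*194*195 = 840 - 18915/2 = -17235/2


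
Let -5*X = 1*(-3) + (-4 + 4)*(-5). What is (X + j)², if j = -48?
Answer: 56169/25 ≈ 2246.8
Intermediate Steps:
X = ⅗ (X = -(1*(-3) + (-4 + 4)*(-5))/5 = -(-3 + 0*(-5))/5 = -(-3 + 0)/5 = -⅕*(-3) = ⅗ ≈ 0.60000)
(X + j)² = (⅗ - 48)² = (-237/5)² = 56169/25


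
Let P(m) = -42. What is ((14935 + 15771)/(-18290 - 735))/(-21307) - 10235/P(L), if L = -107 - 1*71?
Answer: 319147613329/1309642950 ≈ 243.69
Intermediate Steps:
L = -178 (L = -107 - 71 = -178)
((14935 + 15771)/(-18290 - 735))/(-21307) - 10235/P(L) = ((14935 + 15771)/(-18290 - 735))/(-21307) - 10235/(-42) = (30706/(-19025))*(-1/21307) - 10235*(-1/42) = (30706*(-1/19025))*(-1/21307) + 10235/42 = -30706/19025*(-1/21307) + 10235/42 = 2362/31181975 + 10235/42 = 319147613329/1309642950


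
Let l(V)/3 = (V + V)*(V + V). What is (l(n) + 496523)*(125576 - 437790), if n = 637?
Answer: -1675262582714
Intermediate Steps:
l(V) = 12*V**2 (l(V) = 3*((V + V)*(V + V)) = 3*((2*V)*(2*V)) = 3*(4*V**2) = 12*V**2)
(l(n) + 496523)*(125576 - 437790) = (12*637**2 + 496523)*(125576 - 437790) = (12*405769 + 496523)*(-312214) = (4869228 + 496523)*(-312214) = 5365751*(-312214) = -1675262582714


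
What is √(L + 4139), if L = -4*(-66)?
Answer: √4403 ≈ 66.355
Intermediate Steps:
L = 264
√(L + 4139) = √(264 + 4139) = √4403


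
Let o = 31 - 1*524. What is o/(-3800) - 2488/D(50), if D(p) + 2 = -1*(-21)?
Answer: -497107/3800 ≈ -130.82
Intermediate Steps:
D(p) = 19 (D(p) = -2 - 1*(-21) = -2 + 21 = 19)
o = -493 (o = 31 - 524 = -493)
o/(-3800) - 2488/D(50) = -493/(-3800) - 2488/19 = -493*(-1/3800) - 2488*1/19 = 493/3800 - 2488/19 = -497107/3800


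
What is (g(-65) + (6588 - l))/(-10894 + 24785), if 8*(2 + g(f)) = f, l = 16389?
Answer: -78489/111128 ≈ -0.70629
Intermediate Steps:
g(f) = -2 + f/8
(g(-65) + (6588 - l))/(-10894 + 24785) = ((-2 + (⅛)*(-65)) + (6588 - 1*16389))/(-10894 + 24785) = ((-2 - 65/8) + (6588 - 16389))/13891 = (-81/8 - 9801)*(1/13891) = -78489/8*1/13891 = -78489/111128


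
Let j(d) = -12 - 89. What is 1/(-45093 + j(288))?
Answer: -1/45194 ≈ -2.2127e-5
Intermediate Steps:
j(d) = -101
1/(-45093 + j(288)) = 1/(-45093 - 101) = 1/(-45194) = -1/45194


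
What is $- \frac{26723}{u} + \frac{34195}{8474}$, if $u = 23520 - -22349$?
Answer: $\frac{1342039753}{388693906} \approx 3.4527$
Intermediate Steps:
$u = 45869$ ($u = 23520 + 22349 = 45869$)
$- \frac{26723}{u} + \frac{34195}{8474} = - \frac{26723}{45869} + \frac{34195}{8474} = \frac{1342039753}{388693906}$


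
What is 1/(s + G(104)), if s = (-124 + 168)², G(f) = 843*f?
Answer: 1/89608 ≈ 1.1160e-5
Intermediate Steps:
s = 1936 (s = 44² = 1936)
1/(s + G(104)) = 1/(1936 + 843*104) = 1/(1936 + 87672) = 1/89608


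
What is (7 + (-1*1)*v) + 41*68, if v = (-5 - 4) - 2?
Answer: 2806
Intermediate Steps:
v = -11 (v = -9 - 2 = -11)
(7 + (-1*1)*v) + 41*68 = (7 - 1*1*(-11)) + 41*68 = (7 - 1*(-11)) + 2788 = (7 + 11) + 2788 = 18 + 2788 = 2806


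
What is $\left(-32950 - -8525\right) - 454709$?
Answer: $-479134$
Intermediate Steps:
$\left(-32950 - -8525\right) - 454709 = \left(-32950 + 8525\right) - 454709 = -24425 - 454709 = -479134$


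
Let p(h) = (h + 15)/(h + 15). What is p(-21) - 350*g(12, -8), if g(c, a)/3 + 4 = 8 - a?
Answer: -12599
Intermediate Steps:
g(c, a) = 12 - 3*a (g(c, a) = -12 + 3*(8 - a) = -12 + (24 - 3*a) = 12 - 3*a)
p(h) = 1 (p(h) = (15 + h)/(15 + h) = 1)
p(-21) - 350*g(12, -8) = 1 - 350*(12 - 3*(-8)) = 1 - 350*(12 + 24) = 1 - 350*36 = 1 - 12600 = -12599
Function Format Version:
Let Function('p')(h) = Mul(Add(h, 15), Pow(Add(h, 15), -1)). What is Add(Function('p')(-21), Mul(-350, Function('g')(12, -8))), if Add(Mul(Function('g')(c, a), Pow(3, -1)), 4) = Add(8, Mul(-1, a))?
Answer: -12599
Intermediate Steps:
Function('g')(c, a) = Add(12, Mul(-3, a)) (Function('g')(c, a) = Add(-12, Mul(3, Add(8, Mul(-1, a)))) = Add(-12, Add(24, Mul(-3, a))) = Add(12, Mul(-3, a)))
Function('p')(h) = 1 (Function('p')(h) = Mul(Add(15, h), Pow(Add(15, h), -1)) = 1)
Add(Function('p')(-21), Mul(-350, Function('g')(12, -8))) = Add(1, Mul(-350, Add(12, Mul(-3, -8)))) = Add(1, Mul(-350, Add(12, 24))) = Add(1, Mul(-350, 36)) = Add(1, -12600) = -12599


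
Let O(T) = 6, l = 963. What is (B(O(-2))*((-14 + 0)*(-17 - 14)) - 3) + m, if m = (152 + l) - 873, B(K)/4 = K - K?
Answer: 239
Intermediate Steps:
B(K) = 0 (B(K) = 4*(K - K) = 4*0 = 0)
m = 242 (m = (152 + 963) - 873 = 1115 - 873 = 242)
(B(O(-2))*((-14 + 0)*(-17 - 14)) - 3) + m = (0*((-14 + 0)*(-17 - 14)) - 3) + 242 = (0*(-14*(-31)) - 3) + 242 = (0*434 - 3) + 242 = (0 - 3) + 242 = -3 + 242 = 239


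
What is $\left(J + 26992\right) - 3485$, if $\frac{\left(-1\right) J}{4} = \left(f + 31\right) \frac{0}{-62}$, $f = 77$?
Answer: $23507$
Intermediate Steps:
$J = 0$ ($J = - 4 \left(77 + 31\right) \frac{0}{-62} = - 4 \cdot 108 \cdot 0 \left(- \frac{1}{62}\right) = - 4 \cdot 108 \cdot 0 = \left(-4\right) 0 = 0$)
$\left(J + 26992\right) - 3485 = \left(0 + 26992\right) - 3485 = 26992 - 3485 = 23507$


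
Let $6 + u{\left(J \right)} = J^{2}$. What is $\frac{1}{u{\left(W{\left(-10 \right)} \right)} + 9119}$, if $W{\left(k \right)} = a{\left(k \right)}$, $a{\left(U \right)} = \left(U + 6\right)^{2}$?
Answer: $\frac{1}{9369} \approx 0.00010673$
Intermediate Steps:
$a{\left(U \right)} = \left(6 + U\right)^{2}$
$W{\left(k \right)} = \left(6 + k\right)^{2}$
$u{\left(J \right)} = -6 + J^{2}$
$\frac{1}{u{\left(W{\left(-10 \right)} \right)} + 9119} = \frac{1}{\left(-6 + \left(\left(6 - 10\right)^{2}\right)^{2}\right) + 9119} = \frac{1}{\left(-6 + \left(\left(-4\right)^{2}\right)^{2}\right) + 9119} = \frac{1}{\left(-6 + 16^{2}\right) + 9119} = \frac{1}{\left(-6 + 256\right) + 9119} = \frac{1}{250 + 9119} = \frac{1}{9369}$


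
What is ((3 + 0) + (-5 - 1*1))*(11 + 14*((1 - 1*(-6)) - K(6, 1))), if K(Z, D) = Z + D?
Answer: -33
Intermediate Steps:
K(Z, D) = D + Z
((3 + 0) + (-5 - 1*1))*(11 + 14*((1 - 1*(-6)) - K(6, 1))) = ((3 + 0) + (-5 - 1*1))*(11 + 14*((1 - 1*(-6)) - (1 + 6))) = (3 + (-5 - 1))*(11 + 14*((1 + 6) - 1*7)) = (3 - 6)*(11 + 14*(7 - 7)) = -3*(11 + 14*0) = -3*(11 + 0) = -3*11 = -33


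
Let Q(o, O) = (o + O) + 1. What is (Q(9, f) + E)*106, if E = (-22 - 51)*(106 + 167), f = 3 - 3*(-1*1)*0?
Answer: -2111096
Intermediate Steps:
f = 3 (f = 3 - 3*(-1)*0 = 3 - (-3)*0 = 3 - 1*0 = 3 + 0 = 3)
E = -19929 (E = -73*273 = -19929)
Q(o, O) = 1 + O + o (Q(o, O) = (O + o) + 1 = 1 + O + o)
(Q(9, f) + E)*106 = ((1 + 3 + 9) - 19929)*106 = (13 - 19929)*106 = -19916*106 = -2111096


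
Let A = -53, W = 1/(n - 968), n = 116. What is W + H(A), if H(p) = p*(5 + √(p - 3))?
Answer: -225781/852 - 106*I*√14 ≈ -265.0 - 396.62*I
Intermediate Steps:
W = -1/852 (W = 1/(116 - 968) = 1/(-852) = -1/852 ≈ -0.0011737)
H(p) = p*(5 + √(-3 + p))
W + H(A) = -1/852 - 53*(5 + √(-3 - 53)) = -1/852 - 53*(5 + √(-56)) = -1/852 - 53*(5 + 2*I*√14) = -1/852 + (-265 - 106*I*√14) = -225781/852 - 106*I*√14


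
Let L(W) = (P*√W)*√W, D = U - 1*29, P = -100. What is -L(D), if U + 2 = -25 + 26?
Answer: -3000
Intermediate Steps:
U = -1 (U = -2 + (-25 + 26) = -2 + 1 = -1)
D = -30 (D = -1 - 1*29 = -1 - 29 = -30)
L(W) = -100*W (L(W) = (-100*√W)*√W = -100*W)
-L(D) = -(-100)*(-30) = -1*3000 = -3000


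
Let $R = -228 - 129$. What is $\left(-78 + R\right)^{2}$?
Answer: $189225$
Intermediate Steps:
$R = -357$ ($R = -228 - 129 = -357$)
$\left(-78 + R\right)^{2} = \left(-78 - 357\right)^{2} = \left(-435\right)^{2} = 189225$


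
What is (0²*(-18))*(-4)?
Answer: 0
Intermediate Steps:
(0²*(-18))*(-4) = (0*(-18))*(-4) = 0*(-4) = 0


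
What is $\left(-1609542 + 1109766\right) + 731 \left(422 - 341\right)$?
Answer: $-440565$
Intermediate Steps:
$\left(-1609542 + 1109766\right) + 731 \left(422 - 341\right) = -499776 + 731 \cdot 81 = -499776 + 59211 = -440565$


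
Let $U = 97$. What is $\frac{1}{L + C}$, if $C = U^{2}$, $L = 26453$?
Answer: $\frac{1}{35862} \approx 2.7885 \cdot 10^{-5}$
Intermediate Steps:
$C = 9409$ ($C = 97^{2} = 9409$)
$\frac{1}{L + C} = \frac{1}{26453 + 9409} = \frac{1}{35862}$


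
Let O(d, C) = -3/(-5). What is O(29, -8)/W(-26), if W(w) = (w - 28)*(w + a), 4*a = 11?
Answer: 2/4185 ≈ 0.00047790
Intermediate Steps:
a = 11/4 (a = (¼)*11 = 11/4 ≈ 2.7500)
O(d, C) = ⅗ (O(d, C) = -3*(-⅕) = ⅗)
W(w) = (-28 + w)*(11/4 + w) (W(w) = (w - 28)*(w + 11/4) = (-28 + w)*(11/4 + w))
O(29, -8)/W(-26) = 3/(5*(-77 + (-26)² - 101/4*(-26))) = 3/(5*(-77 + 676 + 1313/2)) = 3/(5*(2511/2)) = (⅗)*(2/2511) = 2/4185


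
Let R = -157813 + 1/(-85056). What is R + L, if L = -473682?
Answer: -53712438721/85056 ≈ -6.3150e+5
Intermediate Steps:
R = -13422942529/85056 (R = -157813 - 1/85056 = -13422942529/85056 ≈ -1.5781e+5)
R + L = -13422942529/85056 - 473682 = -53712438721/85056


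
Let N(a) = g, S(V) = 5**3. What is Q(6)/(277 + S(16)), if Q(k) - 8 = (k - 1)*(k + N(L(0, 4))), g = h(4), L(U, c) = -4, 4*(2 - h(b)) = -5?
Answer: 217/1608 ≈ 0.13495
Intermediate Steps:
h(b) = 13/4 (h(b) = 2 - 1/4*(-5) = 2 + 5/4 = 13/4)
g = 13/4 ≈ 3.2500
S(V) = 125
N(a) = 13/4
Q(k) = 8 + (-1 + k)*(13/4 + k) (Q(k) = 8 + (k - 1)*(k + 13/4) = 8 + (-1 + k)*(13/4 + k))
Q(6)/(277 + S(16)) = (19/4 + 6**2 + (9/4)*6)/(277 + 125) = (19/4 + 36 + 27/2)/402 = (217/4)*(1/402) = 217/1608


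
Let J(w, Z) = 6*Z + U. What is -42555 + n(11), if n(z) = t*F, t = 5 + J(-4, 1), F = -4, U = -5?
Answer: -42579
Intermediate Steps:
J(w, Z) = -5 + 6*Z (J(w, Z) = 6*Z - 5 = -5 + 6*Z)
t = 6 (t = 5 + (-5 + 6*1) = 5 + (-5 + 6) = 5 + 1 = 6)
n(z) = -24 (n(z) = 6*(-4) = -24)
-42555 + n(11) = -42555 - 24 = -42579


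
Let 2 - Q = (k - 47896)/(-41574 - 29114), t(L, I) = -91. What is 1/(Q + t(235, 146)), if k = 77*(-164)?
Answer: -17672/1587939 ≈ -0.011129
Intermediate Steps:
k = -12628
Q = 20213/17672 (Q = 2 - (-12628 - 47896)/(-41574 - 29114) = 2 - (-60524)/(-70688) = 2 - (-60524)*(-1)/70688 = 2 - 1*15131/17672 = 2 - 15131/17672 = 20213/17672 ≈ 1.1438)
1/(Q + t(235, 146)) = 1/(20213/17672 - 91) = 1/(-1587939/17672) = -17672/1587939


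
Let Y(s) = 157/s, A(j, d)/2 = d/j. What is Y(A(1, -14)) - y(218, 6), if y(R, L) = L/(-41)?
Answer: -6269/1148 ≈ -5.4608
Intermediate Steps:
y(R, L) = -L/41 (y(R, L) = L*(-1/41) = -L/41)
A(j, d) = 2*d/j (A(j, d) = 2*(d/j) = 2*d/j)
Y(A(1, -14)) - y(218, 6) = 157/((2*(-14)/1)) - (-1)*6/41 = 157/((2*(-14)*1)) - 1*(-6/41) = 157/(-28) + 6/41 = 157*(-1/28) + 6/41 = -157/28 + 6/41 = -6269/1148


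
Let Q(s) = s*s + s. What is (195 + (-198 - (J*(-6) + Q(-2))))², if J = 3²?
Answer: 2401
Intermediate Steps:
J = 9
Q(s) = s + s² (Q(s) = s² + s = s + s²)
(195 + (-198 - (J*(-6) + Q(-2))))² = (195 + (-198 - (9*(-6) - 2*(1 - 2))))² = (195 + (-198 - (-54 - 2*(-1))))² = (195 + (-198 - (-54 + 2)))² = (195 + (-198 - 1*(-52)))² = (195 + (-198 + 52))² = (195 - 146)² = 49² = 2401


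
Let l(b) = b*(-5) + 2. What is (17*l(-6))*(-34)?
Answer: -18496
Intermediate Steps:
l(b) = 2 - 5*b (l(b) = -5*b + 2 = 2 - 5*b)
(17*l(-6))*(-34) = (17*(2 - 5*(-6)))*(-34) = (17*(2 + 30))*(-34) = (17*32)*(-34) = 544*(-34) = -18496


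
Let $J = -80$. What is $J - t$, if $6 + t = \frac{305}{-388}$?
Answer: $- \frac{28407}{388} \approx -73.214$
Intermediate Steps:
$t = - \frac{2633}{388}$ ($t = -6 + \frac{305}{-388} = -6 + 305 \left(- \frac{1}{388}\right) = -6 - \frac{305}{388} = - \frac{2633}{388} \approx -6.7861$)
$J - t = -80 - - \frac{2633}{388} = -80 + \frac{2633}{388} = - \frac{28407}{388}$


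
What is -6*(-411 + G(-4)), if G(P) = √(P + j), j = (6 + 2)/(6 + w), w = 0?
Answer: 2466 - 4*I*√6 ≈ 2466.0 - 9.798*I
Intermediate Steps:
j = 4/3 (j = (6 + 2)/(6 + 0) = 8/6 = 8*(⅙) = 4/3 ≈ 1.3333)
G(P) = √(4/3 + P) (G(P) = √(P + 4/3) = √(4/3 + P))
-6*(-411 + G(-4)) = -6*(-411 + √(12 + 9*(-4))/3) = -6*(-411 + √(12 - 36)/3) = -6*(-411 + √(-24)/3) = -6*(-411 + (2*I*√6)/3) = -6*(-411 + 2*I*√6/3) = 2466 - 4*I*√6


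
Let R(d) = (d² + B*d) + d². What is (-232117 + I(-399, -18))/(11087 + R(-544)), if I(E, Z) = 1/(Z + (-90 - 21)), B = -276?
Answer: -29943094/97150287 ≈ -0.30821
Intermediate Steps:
I(E, Z) = 1/(-111 + Z) (I(E, Z) = 1/(Z - 111) = 1/(-111 + Z))
R(d) = -276*d + 2*d² (R(d) = (d² - 276*d) + d² = -276*d + 2*d²)
(-232117 + I(-399, -18))/(11087 + R(-544)) = (-232117 + 1/(-111 - 18))/(11087 + 2*(-544)*(-138 - 544)) = (-232117 + 1/(-129))/(11087 + 2*(-544)*(-682)) = (-232117 - 1/129)/(11087 + 742016) = -29943094/129/753103 = -29943094/129*1/753103 = -29943094/97150287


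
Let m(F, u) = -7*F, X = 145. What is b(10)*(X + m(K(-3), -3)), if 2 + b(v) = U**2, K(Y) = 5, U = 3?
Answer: 770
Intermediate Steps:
b(v) = 7 (b(v) = -2 + 3**2 = -2 + 9 = 7)
b(10)*(X + m(K(-3), -3)) = 7*(145 - 7*5) = 7*(145 - 35) = 7*110 = 770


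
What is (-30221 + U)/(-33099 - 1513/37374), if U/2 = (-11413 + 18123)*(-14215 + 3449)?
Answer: 5400914534934/1237043539 ≈ 4366.0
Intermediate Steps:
U = -144479720 (U = 2*((-11413 + 18123)*(-14215 + 3449)) = 2*(6710*(-10766)) = 2*(-72239860) = -144479720)
(-30221 + U)/(-33099 - 1513/37374) = (-30221 - 144479720)/(-33099 - 1513/37374) = -144509941/(-33099 - 1513*1/37374) = -144509941/(-33099 - 1513/37374) = -144509941/(-1237043539/37374) = -144509941*(-37374/1237043539) = 5400914534934/1237043539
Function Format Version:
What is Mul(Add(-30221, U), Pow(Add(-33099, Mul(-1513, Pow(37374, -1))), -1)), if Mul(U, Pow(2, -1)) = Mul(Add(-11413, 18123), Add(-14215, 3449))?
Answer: Rational(5400914534934, 1237043539) ≈ 4366.0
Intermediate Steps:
U = -144479720 (U = Mul(2, Mul(Add(-11413, 18123), Add(-14215, 3449))) = Mul(2, Mul(6710, -10766)) = Mul(2, -72239860) = -144479720)
Mul(Add(-30221, U), Pow(Add(-33099, Mul(-1513, Pow(37374, -1))), -1)) = Mul(Add(-30221, -144479720), Pow(Add(-33099, Mul(-1513, Pow(37374, -1))), -1)) = Mul(-144509941, Pow(Add(-33099, Mul(-1513, Rational(1, 37374))), -1)) = Mul(-144509941, Pow(Add(-33099, Rational(-1513, 37374)), -1)) = Mul(-144509941, Pow(Rational(-1237043539, 37374), -1)) = Mul(-144509941, Rational(-37374, 1237043539)) = Rational(5400914534934, 1237043539)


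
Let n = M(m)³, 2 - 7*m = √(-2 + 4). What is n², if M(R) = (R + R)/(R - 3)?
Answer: 3668550717952/2140753641621841 - 2594003005440*√2/2140753641621841 ≈ 3.5729e-8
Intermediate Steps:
m = 2/7 - √2/7 (m = 2/7 - √(-2 + 4)/7 = 2/7 - √2/7 ≈ 0.083684)
M(R) = 2*R/(-3 + R) (M(R) = (2*R)/(-3 + R) = 2*R/(-3 + R))
n = 8*(2/7 - √2/7)³/(-19/7 - √2/7)³ (n = (2*(2/7 - √2/7)/(-3 + (2/7 - √2/7)))³ = (2*(2/7 - √2/7)/(-19/7 - √2/7))³ = 8*(2/7 - √2/7)³/(-19/7 - √2/7)³ ≈ -0.00018902)
n² = (-1358720/46268279 + 954576*√2/46268279)²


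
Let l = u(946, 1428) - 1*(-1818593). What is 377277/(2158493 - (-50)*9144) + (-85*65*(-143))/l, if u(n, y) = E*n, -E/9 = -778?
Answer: 1050349812064/4416589783421 ≈ 0.23782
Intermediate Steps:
E = 7002 (E = -9*(-778) = 7002)
u(n, y) = 7002*n
l = 8442485 (l = 7002*946 - 1*(-1818593) = 6623892 + 1818593 = 8442485)
377277/(2158493 - (-50)*9144) + (-85*65*(-143))/l = 377277/(2158493 - (-50)*9144) + (-85*65*(-143))/8442485 = 377277/(2158493 - 1*(-457200)) - 5525*(-143)*(1/8442485) = 377277/(2158493 + 457200) + 790075*(1/8442485) = 377277/2615693 + 158015/1688497 = 1050349812064/4416589783421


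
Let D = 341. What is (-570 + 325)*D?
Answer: -83545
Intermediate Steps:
(-570 + 325)*D = (-570 + 325)*341 = -245*341 = -83545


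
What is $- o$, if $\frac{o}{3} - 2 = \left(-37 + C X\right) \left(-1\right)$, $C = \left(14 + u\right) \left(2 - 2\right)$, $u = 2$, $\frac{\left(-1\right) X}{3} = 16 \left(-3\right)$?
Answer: $-117$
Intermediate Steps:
$X = 144$ ($X = - 3 \cdot 16 \left(-3\right) = \left(-3\right) \left(-48\right) = 144$)
$C = 0$ ($C = \left(14 + 2\right) \left(2 - 2\right) = 16 \cdot 0 = 0$)
$o = 117$ ($o = 6 + 3 \left(-37 + 0 \cdot 144\right) \left(-1\right) = 6 + 3 \left(-37 + 0\right) \left(-1\right) = 6 + 3 \left(\left(-37\right) \left(-1\right)\right) = 6 + 3 \cdot 37 = 6 + 111 = 117$)
$- o = \left(-1\right) 117 = -117$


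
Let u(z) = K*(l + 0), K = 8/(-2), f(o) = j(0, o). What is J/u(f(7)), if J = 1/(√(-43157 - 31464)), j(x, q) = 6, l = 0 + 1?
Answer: I*√74621/298484 ≈ 0.00091519*I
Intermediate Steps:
l = 1
f(o) = 6
K = -4 (K = 8*(-½) = -4)
J = -I*√74621/74621 (J = 1/(√(-74621)) = 1/(I*√74621) = -I*√74621/74621 ≈ -0.0036607*I)
u(z) = -4 (u(z) = -4*(1 + 0) = -4*1 = -4)
J/u(f(7)) = -I*√74621/74621/(-4) = -I*√74621/74621*(-¼) = I*√74621/298484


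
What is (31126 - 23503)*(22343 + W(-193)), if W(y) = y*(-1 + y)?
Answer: 455741055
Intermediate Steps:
(31126 - 23503)*(22343 + W(-193)) = (31126 - 23503)*(22343 - 193*(-1 - 193)) = 7623*(22343 - 193*(-194)) = 7623*(22343 + 37442) = 7623*59785 = 455741055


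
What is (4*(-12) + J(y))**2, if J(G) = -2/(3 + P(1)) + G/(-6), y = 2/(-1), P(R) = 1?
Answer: 83521/36 ≈ 2320.0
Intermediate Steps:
y = -2 (y = 2*(-1) = -2)
J(G) = -1/2 - G/6 (J(G) = -2/(3 + 1) + G/(-6) = -2/4 + G*(-1/6) = -2*1/4 - G/6 = -1/2 - G/6)
(4*(-12) + J(y))**2 = (4*(-12) + (-1/2 - 1/6*(-2)))**2 = (-48 + (-1/2 + 1/3))**2 = (-48 - 1/6)**2 = (-289/6)**2 = 83521/36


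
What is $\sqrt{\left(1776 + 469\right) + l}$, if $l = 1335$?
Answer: $2 \sqrt{895} \approx 59.833$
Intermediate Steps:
$\sqrt{\left(1776 + 469\right) + l} = \sqrt{\left(1776 + 469\right) + 1335} = \sqrt{2245 + 1335} = \sqrt{3580} = 2 \sqrt{895}$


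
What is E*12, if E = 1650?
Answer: 19800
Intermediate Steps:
E*12 = 1650*12 = 19800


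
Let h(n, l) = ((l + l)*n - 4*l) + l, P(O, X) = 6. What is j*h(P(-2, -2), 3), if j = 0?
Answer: 0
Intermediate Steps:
h(n, l) = -3*l + 2*l*n (h(n, l) = ((2*l)*n - 4*l) + l = (2*l*n - 4*l) + l = (-4*l + 2*l*n) + l = -3*l + 2*l*n)
j*h(P(-2, -2), 3) = 0*(3*(-3 + 2*6)) = 0*(3*(-3 + 12)) = 0*(3*9) = 0*27 = 0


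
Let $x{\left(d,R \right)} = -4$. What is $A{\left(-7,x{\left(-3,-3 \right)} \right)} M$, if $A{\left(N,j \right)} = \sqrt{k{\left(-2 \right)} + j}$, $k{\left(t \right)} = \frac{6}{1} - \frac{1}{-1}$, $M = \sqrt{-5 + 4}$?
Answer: $i \sqrt{3} \approx 1.732 i$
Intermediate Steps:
$M = i$ ($M = \sqrt{-1} = i \approx 1.0 i$)
$k{\left(t \right)} = 7$ ($k{\left(t \right)} = 6 \cdot 1 - -1 = 6 + 1 = 7$)
$A{\left(N,j \right)} = \sqrt{7 + j}$
$A{\left(-7,x{\left(-3,-3 \right)} \right)} M = \sqrt{7 - 4} i = \sqrt{3} i = i \sqrt{3}$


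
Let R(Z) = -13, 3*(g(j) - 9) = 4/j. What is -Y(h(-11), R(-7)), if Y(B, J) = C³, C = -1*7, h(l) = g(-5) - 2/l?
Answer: 343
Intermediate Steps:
g(j) = 9 + 4/(3*j) (g(j) = 9 + (4/j)/3 = 9 + 4/(3*j))
h(l) = 131/15 - 2/l (h(l) = (9 + (4/3)/(-5)) - 2/l = (9 + (4/3)*(-⅕)) - 2/l = (9 - 4/15) - 2/l = 131/15 - 2/l)
C = -7
Y(B, J) = -343 (Y(B, J) = (-7)³ = -343)
-Y(h(-11), R(-7)) = -1*(-343) = 343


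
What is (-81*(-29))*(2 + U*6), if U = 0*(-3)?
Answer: 4698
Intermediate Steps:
U = 0
(-81*(-29))*(2 + U*6) = (-81*(-29))*(2 + 0*6) = 2349*(2 + 0) = 2349*2 = 4698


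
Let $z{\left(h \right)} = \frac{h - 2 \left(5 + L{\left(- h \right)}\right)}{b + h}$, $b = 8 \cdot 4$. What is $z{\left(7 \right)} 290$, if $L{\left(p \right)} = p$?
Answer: $\frac{3190}{39} \approx 81.795$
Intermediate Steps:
$b = 32$
$z{\left(h \right)} = \frac{-10 + 3 h}{32 + h}$ ($z{\left(h \right)} = \frac{h - 2 \left(5 - h\right)}{32 + h} = \frac{h + \left(-10 + 2 h\right)}{32 + h} = \frac{-10 + 3 h}{32 + h}$)
$z{\left(7 \right)} 290 = \frac{-10 + 3 \cdot 7}{32 + 7} \cdot 290 = \frac{-10 + 21}{39} \cdot 290 = \frac{1}{39} \cdot 11 \cdot 290 = \frac{11}{39} \cdot 290 = \frac{3190}{39}$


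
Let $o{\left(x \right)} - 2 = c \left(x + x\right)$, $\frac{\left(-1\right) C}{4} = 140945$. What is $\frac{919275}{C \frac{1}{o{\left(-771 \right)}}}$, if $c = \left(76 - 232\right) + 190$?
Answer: $\frac{688484445}{8054} \approx 85484.0$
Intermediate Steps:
$C = -563780$ ($C = \left(-4\right) 140945 = -563780$)
$c = 34$ ($c = -156 + 190 = 34$)
$o{\left(x \right)} = 2 + 68 x$ ($o{\left(x \right)} = 2 + 34 \left(x + x\right) = 2 + 34 \cdot 2 x = 2 + 68 x$)
$\frac{919275}{C \frac{1}{o{\left(-771 \right)}}} = \frac{919275}{\left(-563780\right) \frac{1}{2 + 68 \left(-771\right)}} = \frac{919275}{\left(-563780\right) \frac{1}{2 - 52428}} = \frac{919275}{\left(-563780\right) \frac{1}{-52426}} = \frac{919275}{\left(-563780\right) \left(- \frac{1}{52426}\right)} = \frac{919275}{\frac{281890}{26213}} = 919275 \cdot \frac{26213}{281890} = \frac{688484445}{8054}$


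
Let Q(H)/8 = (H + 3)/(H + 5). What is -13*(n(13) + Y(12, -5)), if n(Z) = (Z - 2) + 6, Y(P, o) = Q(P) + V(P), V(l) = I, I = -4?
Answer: -4433/17 ≈ -260.76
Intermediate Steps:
V(l) = -4
Q(H) = 8*(3 + H)/(5 + H) (Q(H) = 8*((H + 3)/(H + 5)) = 8*((3 + H)/(5 + H)) = 8*(3 + H)/(5 + H))
Y(P, o) = -4 + 8*(3 + P)/(5 + P) (Y(P, o) = 8*(3 + P)/(5 + P) - 4 = -4 + 8*(3 + P)/(5 + P))
n(Z) = 4 + Z (n(Z) = (-2 + Z) + 6 = 4 + Z)
-13*(n(13) + Y(12, -5)) = -13*((4 + 13) + 4*(1 + 12)/(5 + 12)) = -13*(17 + 4*13/17) = -13*(17 + 4*(1/17)*13) = -13*(17 + 52/17) = -13*341/17 = -4433/17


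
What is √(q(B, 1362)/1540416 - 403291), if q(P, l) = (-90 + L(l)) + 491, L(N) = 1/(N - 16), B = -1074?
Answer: I*√27089732561083666459746/259174992 ≈ 635.05*I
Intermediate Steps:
L(N) = 1/(-16 + N)
q(P, l) = 401 + 1/(-16 + l) (q(P, l) = (-90 + 1/(-16 + l)) + 491 = 401 + 1/(-16 + l))
√(q(B, 1362)/1540416 - 403291) = √(((-6415 + 401*1362)/(-16 + 1362))/1540416 - 403291) = √(((-6415 + 546162)/1346)*(1/1540416) - 403291) = √(((1/1346)*539747)*(1/1540416) - 403291) = √((539747/1346)*(1/1540416) - 403291) = √(539747/2073399936 - 403291) = √(-836183533049629/2073399936) = I*√27089732561083666459746/259174992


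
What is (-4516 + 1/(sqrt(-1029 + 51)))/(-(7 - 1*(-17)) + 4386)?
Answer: -2258/2181 - I*sqrt(978)/4266036 ≈ -1.0353 - 7.3307e-6*I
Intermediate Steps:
(-4516 + 1/(sqrt(-1029 + 51)))/(-(7 - 1*(-17)) + 4386) = (-4516 + 1/(sqrt(-978)))/(-(7 + 17) + 4386) = (-4516 + 1/(I*sqrt(978)))/(-1*24 + 4386) = (-4516 - I*sqrt(978)/978)/(-24 + 4386) = (-4516 - I*sqrt(978)/978)/4362 = (-4516 - I*sqrt(978)/978)*(1/4362) = -2258/2181 - I*sqrt(978)/4266036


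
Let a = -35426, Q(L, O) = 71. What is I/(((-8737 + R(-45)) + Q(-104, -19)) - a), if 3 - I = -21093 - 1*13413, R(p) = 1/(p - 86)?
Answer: 4520679/3505559 ≈ 1.2896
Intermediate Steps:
R(p) = 1/(-86 + p)
I = 34509 (I = 3 - (-21093 - 1*13413) = 3 - (-21093 - 13413) = 3 - 1*(-34506) = 3 + 34506 = 34509)
I/(((-8737 + R(-45)) + Q(-104, -19)) - a) = 34509/(((-8737 + 1/(-86 - 45)) + 71) - 1*(-35426)) = 34509/(((-8737 + 1/(-131)) + 71) + 35426) = 34509/(((-8737 - 1/131) + 71) + 35426) = 34509/((-1144548/131 + 71) + 35426) = 34509/(-1135247/131 + 35426) = 34509/(3505559/131) = 34509*(131/3505559) = 4520679/3505559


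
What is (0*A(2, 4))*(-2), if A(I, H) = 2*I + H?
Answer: 0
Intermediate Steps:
A(I, H) = H + 2*I
(0*A(2, 4))*(-2) = (0*(4 + 2*2))*(-2) = (0*(4 + 4))*(-2) = (0*8)*(-2) = 0*(-2) = 0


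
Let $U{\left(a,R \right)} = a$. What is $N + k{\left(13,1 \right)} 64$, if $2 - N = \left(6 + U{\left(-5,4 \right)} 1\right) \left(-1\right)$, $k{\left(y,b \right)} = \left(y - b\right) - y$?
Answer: $-61$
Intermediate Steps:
$k{\left(y,b \right)} = - b$
$N = 3$ ($N = 2 - \left(6 - 5\right) \left(-1\right) = 2 - 1 \left(-1\right) = 2 - -1 = 2 + 1 = 3$)
$N + k{\left(13,1 \right)} 64 = 3 + \left(-1\right) 1 \cdot 64 = 3 - 64 = -61$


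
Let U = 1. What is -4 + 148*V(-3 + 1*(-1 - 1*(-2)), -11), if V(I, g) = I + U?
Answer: -152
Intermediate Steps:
V(I, g) = 1 + I (V(I, g) = I + 1 = 1 + I)
-4 + 148*V(-3 + 1*(-1 - 1*(-2)), -11) = -4 + 148*(1 + (-3 + 1*(-1 - 1*(-2)))) = -4 + 148*(1 + (-3 + 1*(-1 + 2))) = -4 + 148*(1 + (-3 + 1*1)) = -4 + 148*(1 + (-3 + 1)) = -4 + 148*(1 - 2) = -4 + 148*(-1) = -4 - 148 = -152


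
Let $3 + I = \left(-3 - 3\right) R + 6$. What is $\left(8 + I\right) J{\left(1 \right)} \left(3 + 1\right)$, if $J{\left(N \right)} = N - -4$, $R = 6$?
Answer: $-500$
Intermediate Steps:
$J{\left(N \right)} = 4 + N$ ($J{\left(N \right)} = N + 4 = 4 + N$)
$I = -33$ ($I = -3 + \left(\left(-3 - 3\right) 6 + 6\right) = -3 + \left(\left(-6\right) 6 + 6\right) = -3 + \left(-36 + 6\right) = -3 - 30 = -33$)
$\left(8 + I\right) J{\left(1 \right)} \left(3 + 1\right) = \left(8 - 33\right) \left(4 + 1\right) \left(3 + 1\right) = - 25 \cdot 5 \cdot 4 = \left(-25\right) 20 = -500$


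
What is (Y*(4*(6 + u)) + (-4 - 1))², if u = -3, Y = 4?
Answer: 1849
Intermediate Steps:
(Y*(4*(6 + u)) + (-4 - 1))² = (4*(4*(6 - 3)) + (-4 - 1))² = (4*(4*3) - 5)² = (4*12 - 5)² = (48 - 5)² = 43² = 1849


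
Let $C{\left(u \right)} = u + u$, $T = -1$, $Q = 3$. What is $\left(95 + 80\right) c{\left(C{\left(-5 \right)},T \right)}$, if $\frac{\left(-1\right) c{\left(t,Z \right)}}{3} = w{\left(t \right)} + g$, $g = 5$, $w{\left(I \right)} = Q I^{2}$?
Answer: $-160125$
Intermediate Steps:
$w{\left(I \right)} = 3 I^{2}$
$C{\left(u \right)} = 2 u$
$c{\left(t,Z \right)} = -15 - 9 t^{2}$ ($c{\left(t,Z \right)} = - 3 \left(3 t^{2} + 5\right) = - 3 \left(5 + 3 t^{2}\right) = -15 - 9 t^{2}$)
$\left(95 + 80\right) c{\left(C{\left(-5 \right)},T \right)} = \left(95 + 80\right) \left(-15 - 9 \left(2 \left(-5\right)\right)^{2}\right) = 175 \left(-15 - 9 \left(-10\right)^{2}\right) = 175 \left(-15 - 900\right) = 175 \left(-915\right) = -160125$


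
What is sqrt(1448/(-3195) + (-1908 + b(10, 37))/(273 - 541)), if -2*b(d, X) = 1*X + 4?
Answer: sqrt(549290171590)/285420 ≈ 2.5967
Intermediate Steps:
b(d, X) = -2 - X/2 (b(d, X) = -(1*X + 4)/2 = -(X + 4)/2 = -(4 + X)/2 = -2 - X/2)
sqrt(1448/(-3195) + (-1908 + b(10, 37))/(273 - 541)) = sqrt(1448/(-3195) + (-1908 + (-2 - 1/2*37))/(273 - 541)) = sqrt(1448*(-1/3195) + (-1908 + (-2 - 37/2))/(-268)) = sqrt(-1448/3195 + (-1908 - 41/2)*(-1/268)) = sqrt(-1448/3195 - 3857/2*(-1/268)) = sqrt(-1448/3195 + 3857/536) = sqrt(11546987/1712520) = sqrt(549290171590)/285420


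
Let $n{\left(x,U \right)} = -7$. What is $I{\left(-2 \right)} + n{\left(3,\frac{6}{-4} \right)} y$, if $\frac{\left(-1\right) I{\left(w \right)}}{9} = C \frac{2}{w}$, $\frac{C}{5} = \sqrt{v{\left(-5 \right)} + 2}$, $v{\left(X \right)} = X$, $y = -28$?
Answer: $196 + 45 i \sqrt{3} \approx 196.0 + 77.942 i$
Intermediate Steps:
$C = 5 i \sqrt{3}$ ($C = 5 \sqrt{-5 + 2} = 5 \sqrt{-3} = 5 i \sqrt{3} \approx 8.6602 i$)
$I{\left(w \right)} = - \frac{90 i \sqrt{3}}{w}$ ($I{\left(w \right)} = - 9 \cdot 5 i \sqrt{3} \frac{2}{w} = - 9 \frac{10 i \sqrt{3}}{w} = - \frac{90 i \sqrt{3}}{w}$)
$I{\left(-2 \right)} + n{\left(3,\frac{6}{-4} \right)} y = - \frac{90 i \sqrt{3}}{-2} - -196 = \left(-90\right) i \sqrt{3} \left(- \frac{1}{2}\right) + 196 = 45 i \sqrt{3} + 196 = 196 + 45 i \sqrt{3}$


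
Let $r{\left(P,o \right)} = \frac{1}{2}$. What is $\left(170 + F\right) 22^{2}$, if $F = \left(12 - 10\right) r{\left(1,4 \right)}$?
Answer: $82764$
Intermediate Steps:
$r{\left(P,o \right)} = \frac{1}{2}$
$F = 1$ ($F = \left(12 - 10\right) \frac{1}{2} = 2 \cdot \frac{1}{2} = 1$)
$\left(170 + F\right) 22^{2} = \left(170 + 1\right) 22^{2} = 171 \cdot 484 = 82764$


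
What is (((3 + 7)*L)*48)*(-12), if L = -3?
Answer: 17280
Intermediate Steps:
(((3 + 7)*L)*48)*(-12) = (((3 + 7)*(-3))*48)*(-12) = ((10*(-3))*48)*(-12) = -30*48*(-12) = -1440*(-12) = 17280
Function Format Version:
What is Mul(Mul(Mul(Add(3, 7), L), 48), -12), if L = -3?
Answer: 17280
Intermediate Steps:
Mul(Mul(Mul(Add(3, 7), L), 48), -12) = Mul(Mul(Mul(Add(3, 7), -3), 48), -12) = Mul(Mul(Mul(10, -3), 48), -12) = Mul(Mul(-30, 48), -12) = Mul(-1440, -12) = 17280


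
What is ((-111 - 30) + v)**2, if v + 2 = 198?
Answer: 3025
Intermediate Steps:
v = 196 (v = -2 + 198 = 196)
((-111 - 30) + v)**2 = ((-111 - 30) + 196)**2 = (-141 + 196)**2 = 55**2 = 3025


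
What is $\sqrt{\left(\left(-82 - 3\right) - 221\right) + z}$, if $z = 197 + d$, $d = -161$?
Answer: $3 i \sqrt{30} \approx 16.432 i$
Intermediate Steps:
$z = 36$ ($z = 197 - 161 = 36$)
$\sqrt{\left(\left(-82 - 3\right) - 221\right) + z} = \sqrt{\left(\left(-82 - 3\right) - 221\right) + 36} = \sqrt{\left(-85 - 221\right) + 36} = \sqrt{-306 + 36} = \sqrt{-270} = 3 i \sqrt{30}$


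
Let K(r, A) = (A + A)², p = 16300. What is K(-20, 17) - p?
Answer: -15144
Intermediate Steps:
K(r, A) = 4*A² (K(r, A) = (2*A)² = 4*A²)
K(-20, 17) - p = 4*17² - 1*16300 = 4*289 - 16300 = 1156 - 16300 = -15144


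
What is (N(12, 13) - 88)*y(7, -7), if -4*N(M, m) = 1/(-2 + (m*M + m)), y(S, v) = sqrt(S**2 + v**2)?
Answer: -411495*sqrt(2)/668 ≈ -871.17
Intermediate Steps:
N(M, m) = -1/(4*(-2 + m + M*m)) (N(M, m) = -1/(4*(-2 + (m*M + m))) = -1/(4*(-2 + (M*m + m))) = -1/(4*(-2 + (m + M*m))) = -1/(4*(-2 + m + M*m)))
(N(12, 13) - 88)*y(7, -7) = (-1/(-8 + 4*13 + 4*12*13) - 88)*sqrt(7**2 + (-7)**2) = (-1/(-8 + 52 + 624) - 88)*sqrt(49 + 49) = (-1/668 - 88)*sqrt(98) = (-1*1/668 - 88)*(7*sqrt(2)) = (-1/668 - 88)*(7*sqrt(2)) = -411495*sqrt(2)/668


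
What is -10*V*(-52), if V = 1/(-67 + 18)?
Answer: -520/49 ≈ -10.612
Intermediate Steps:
V = -1/49 (V = 1/(-49) = -1/49 ≈ -0.020408)
-10*V*(-52) = -10*(-1/49)*(-52) = (10/49)*(-52) = -520/49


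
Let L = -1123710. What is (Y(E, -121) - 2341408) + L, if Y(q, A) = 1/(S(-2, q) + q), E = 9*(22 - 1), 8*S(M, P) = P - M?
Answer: -5901095946/1703 ≈ -3.4651e+6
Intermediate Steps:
S(M, P) = -M/8 + P/8 (S(M, P) = (P - M)/8 = -M/8 + P/8)
E = 189 (E = 9*21 = 189)
Y(q, A) = 1/(1/4 + 9*q/8) (Y(q, A) = 1/((-1/8*(-2) + q/8) + q) = 1/((1/4 + q/8) + q) = 1/(1/4 + 9*q/8))
(Y(E, -121) - 2341408) + L = (8/(2 + 9*189) - 2341408) - 1123710 = (8/(2 + 1701) - 2341408) - 1123710 = (8/1703 - 2341408) - 1123710 = -3987417816/1703 - 1123710 = -5901095946/1703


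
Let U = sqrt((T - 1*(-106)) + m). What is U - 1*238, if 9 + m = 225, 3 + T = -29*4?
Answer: -238 + sqrt(203) ≈ -223.75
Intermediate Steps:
T = -119 (T = -3 - 29*4 = -3 - 116 = -119)
m = 216 (m = -9 + 225 = 216)
U = sqrt(203) (U = sqrt((-119 - 1*(-106)) + 216) = sqrt((-119 + 106) + 216) = sqrt(-13 + 216) = sqrt(203) ≈ 14.248)
U - 1*238 = sqrt(203) - 1*238 = sqrt(203) - 238 = -238 + sqrt(203)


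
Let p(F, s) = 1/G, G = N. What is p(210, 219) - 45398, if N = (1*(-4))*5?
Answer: -907961/20 ≈ -45398.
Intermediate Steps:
N = -20 (N = -4*5 = -20)
G = -20
p(F, s) = -1/20 (p(F, s) = 1/(-20) = -1/20)
p(210, 219) - 45398 = -1/20 - 45398 = -907961/20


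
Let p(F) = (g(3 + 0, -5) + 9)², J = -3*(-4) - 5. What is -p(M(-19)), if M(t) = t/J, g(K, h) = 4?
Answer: -169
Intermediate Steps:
J = 7 (J = 12 - 5 = 7)
M(t) = t/7
p(F) = 169 (p(F) = (4 + 9)² = 13² = 169)
-p(M(-19)) = -1*169 = -169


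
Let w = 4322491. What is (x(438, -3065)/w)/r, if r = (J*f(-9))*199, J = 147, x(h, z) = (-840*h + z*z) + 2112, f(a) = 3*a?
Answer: -9028417/3414037389021 ≈ -2.6445e-6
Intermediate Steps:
x(h, z) = 2112 + z**2 - 840*h (x(h, z) = (-840*h + z**2) + 2112 = (z**2 - 840*h) + 2112 = 2112 + z**2 - 840*h)
r = -789831 (r = (147*(3*(-9)))*199 = (147*(-27))*199 = -3969*199 = -789831)
(x(438, -3065)/w)/r = ((2112 + (-3065)**2 - 840*438)/4322491)/(-789831) = ((2112 + 9394225 - 367920)*(1/4322491))*(-1/789831) = (9028417*(1/4322491))*(-1/789831) = (9028417/4322491)*(-1/789831) = -9028417/3414037389021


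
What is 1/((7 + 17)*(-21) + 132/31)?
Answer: -31/15492 ≈ -0.0020010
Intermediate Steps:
1/((7 + 17)*(-21) + 132/31) = 1/(24*(-21) + 132*(1/31)) = 1/(-504 + 132/31) = 1/(-15492/31) = -31/15492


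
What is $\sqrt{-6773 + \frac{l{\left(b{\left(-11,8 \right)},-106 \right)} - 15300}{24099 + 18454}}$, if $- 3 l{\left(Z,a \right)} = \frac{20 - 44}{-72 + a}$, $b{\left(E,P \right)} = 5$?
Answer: $\frac{i \sqrt{97150381442805565}}{3787217} \approx 82.3 i$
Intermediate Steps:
$l{\left(Z,a \right)} = \frac{8}{-72 + a}$ ($l{\left(Z,a \right)} = - \frac{\left(20 - 44\right) \frac{1}{-72 + a}}{3} = - \frac{\left(-24\right) \frac{1}{-72 + a}}{3} = \frac{8}{-72 + a}$)
$\sqrt{-6773 + \frac{l{\left(b{\left(-11,8 \right)},-106 \right)} - 15300}{24099 + 18454}} = \sqrt{-6773 + \frac{\frac{8}{-72 - 106} - 15300}{24099 + 18454}} = \sqrt{-6773 + \frac{\frac{8}{-178} - 15300}{42553}} = \sqrt{-6773 + \left(8 \left(- \frac{1}{178}\right) - 15300\right) \frac{1}{42553}} = \sqrt{-6773 + \left(- \frac{4}{89} - 15300\right) \frac{1}{42553}} = \sqrt{-6773 - \frac{1361704}{3787217}} = \sqrt{- \frac{25652182445}{3787217}} = \frac{i \sqrt{97150381442805565}}{3787217}$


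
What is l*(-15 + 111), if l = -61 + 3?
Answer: -5568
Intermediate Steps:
l = -58
l*(-15 + 111) = -58*(-15 + 111) = -58*96 = -5568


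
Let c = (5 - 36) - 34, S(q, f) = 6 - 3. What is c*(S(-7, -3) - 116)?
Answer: 7345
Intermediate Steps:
S(q, f) = 3
c = -65 (c = -31 - 34 = -65)
c*(S(-7, -3) - 116) = -65*(3 - 116) = -65*(-113) = 7345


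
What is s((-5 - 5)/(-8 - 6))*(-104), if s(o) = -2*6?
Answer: 1248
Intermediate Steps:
s(o) = -12
s((-5 - 5)/(-8 - 6))*(-104) = -12*(-104) = 1248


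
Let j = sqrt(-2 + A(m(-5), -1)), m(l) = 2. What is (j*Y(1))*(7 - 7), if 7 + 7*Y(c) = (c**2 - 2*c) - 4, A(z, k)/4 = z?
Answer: 0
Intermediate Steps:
A(z, k) = 4*z
j = sqrt(6) (j = sqrt(-2 + 4*2) = sqrt(-2 + 8) = sqrt(6) ≈ 2.4495)
Y(c) = -11/7 - 2*c/7 + c**2/7 (Y(c) = -1 + ((c**2 - 2*c) - 4)/7 = -1 + (-4 + c**2 - 2*c)/7 = -1 + (-4/7 - 2*c/7 + c**2/7) = -11/7 - 2*c/7 + c**2/7)
(j*Y(1))*(7 - 7) = (sqrt(6)*(-11/7 - 2/7*1 + (1/7)*1**2))*(7 - 7) = (sqrt(6)*(-11/7 - 2/7 + (1/7)*1))*0 = (sqrt(6)*(-11/7 - 2/7 + 1/7))*0 = (sqrt(6)*(-12/7))*0 = -12*sqrt(6)/7*0 = 0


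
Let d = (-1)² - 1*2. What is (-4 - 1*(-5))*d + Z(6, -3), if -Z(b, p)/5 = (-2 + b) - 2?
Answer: -11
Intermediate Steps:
Z(b, p) = 20 - 5*b (Z(b, p) = -5*((-2 + b) - 2) = -5*(-4 + b) = 20 - 5*b)
d = -1 (d = 1 - 2 = -1)
(-4 - 1*(-5))*d + Z(6, -3) = (-4 - 1*(-5))*(-1) + (20 - 5*6) = (-4 + 5)*(-1) + (20 - 30) = 1*(-1) - 10 = -1 - 10 = -11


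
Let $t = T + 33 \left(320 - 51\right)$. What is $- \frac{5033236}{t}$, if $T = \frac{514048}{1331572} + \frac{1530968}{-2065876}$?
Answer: $- \frac{865358803497857812}{1526151937162031} \approx -567.02$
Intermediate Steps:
$T = - \frac{61039668478}{171928914817}$ ($T = 514048 \cdot \frac{1}{1331572} + 1530968 \left(- \frac{1}{2065876}\right) = \frac{128512}{332893} - \frac{382742}{516469} = - \frac{61039668478}{171928914817} \approx -0.35503$)
$t = \frac{1526151937162031}{171928914817}$ ($t = - \frac{61039668478}{171928914817} + 33 \left(320 - 51\right) = - \frac{61039668478}{171928914817} + 33 \cdot 269 = - \frac{61039668478}{171928914817} + 8877 = \frac{1526151937162031}{171928914817} \approx 8876.6$)
$- \frac{5033236}{t} = - \frac{5033236}{\frac{1526151937162031}{171928914817}} = \left(-5033236\right) \frac{171928914817}{1526151937162031} = - \frac{865358803497857812}{1526151937162031}$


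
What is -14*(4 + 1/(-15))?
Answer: -826/15 ≈ -55.067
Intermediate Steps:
-14*(4 + 1/(-15)) = -14*(4 - 1/15) = -14*59/15 = -826/15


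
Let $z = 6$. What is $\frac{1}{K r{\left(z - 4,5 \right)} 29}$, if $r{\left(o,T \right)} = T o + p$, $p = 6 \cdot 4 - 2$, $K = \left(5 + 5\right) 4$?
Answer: $\frac{1}{37120} \approx 2.694 \cdot 10^{-5}$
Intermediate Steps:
$K = 40$ ($K = 10 \cdot 4 = 40$)
$p = 22$ ($p = 24 - 2 = 22$)
$r{\left(o,T \right)} = 22 + T o$ ($r{\left(o,T \right)} = T o + 22 = 22 + T o$)
$\frac{1}{K r{\left(z - 4,5 \right)} 29} = \frac{1}{40 \left(22 + 5 \left(6 - 4\right)\right) 29} = \frac{1}{40 \left(22 + 5 \cdot 2\right) 29} = \frac{1}{40 \left(22 + 10\right) 29} = \frac{1}{40 \cdot 32 \cdot 29} = \frac{1}{1280 \cdot 29} = \frac{1}{37120}$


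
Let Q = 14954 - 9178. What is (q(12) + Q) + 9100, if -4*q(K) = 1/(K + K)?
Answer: 1428095/96 ≈ 14876.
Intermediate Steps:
q(K) = -1/(8*K) (q(K) = -1/(4*(K + K)) = -1/(2*K)/4 = -1/(8*K))
Q = 5776
(q(12) + Q) + 9100 = (-1/8/12 + 5776) + 9100 = (-1/8*1/12 + 5776) + 9100 = (-1/96 + 5776) + 9100 = 554495/96 + 9100 = 1428095/96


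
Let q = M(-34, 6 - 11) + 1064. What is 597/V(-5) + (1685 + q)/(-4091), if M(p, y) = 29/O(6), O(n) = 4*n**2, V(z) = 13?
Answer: 346548583/7658352 ≈ 45.251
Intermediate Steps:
M(p, y) = 29/144 (M(p, y) = 29/((4*6**2)) = 29/((4*36)) = 29/144)
q = 153245/144 (q = 29/144 + 1064 = 153245/144 ≈ 1064.2)
597/V(-5) + (1685 + q)/(-4091) = 597/13 + (1685 + 153245/144)/(-4091) = 597*(1/13) + (395885/144)*(-1/4091) = 597/13 - 395885/589104 = 346548583/7658352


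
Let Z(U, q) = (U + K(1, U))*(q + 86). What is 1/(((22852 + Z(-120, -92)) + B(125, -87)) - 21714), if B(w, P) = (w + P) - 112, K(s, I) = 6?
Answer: 1/1748 ≈ 0.00057208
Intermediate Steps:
B(w, P) = -112 + P + w (B(w, P) = (P + w) - 112 = -112 + P + w)
Z(U, q) = (6 + U)*(86 + q) (Z(U, q) = (U + 6)*(q + 86) = (6 + U)*(86 + q))
1/(((22852 + Z(-120, -92)) + B(125, -87)) - 21714) = 1/(((22852 + (516 + 6*(-92) + 86*(-120) - 120*(-92))) + (-112 - 87 + 125)) - 21714) = 1/(((22852 + (516 - 552 - 10320 + 11040)) - 74) - 21714) = 1/(((22852 + 684) - 74) - 21714) = 1/((23536 - 74) - 21714) = 1/(23462 - 21714) = 1/1748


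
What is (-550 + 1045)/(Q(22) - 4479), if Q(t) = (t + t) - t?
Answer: -495/4457 ≈ -0.11106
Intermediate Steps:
Q(t) = t (Q(t) = 2*t - t = t)
(-550 + 1045)/(Q(22) - 4479) = (-550 + 1045)/(22 - 4479) = 495/(-4457) = 495*(-1/4457) = -495/4457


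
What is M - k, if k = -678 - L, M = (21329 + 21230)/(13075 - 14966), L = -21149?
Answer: -38753220/1891 ≈ -20494.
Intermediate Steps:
M = -42559/1891 (M = 42559/(-1891) = 42559*(-1/1891) = -42559/1891 ≈ -22.506)
k = 20471 (k = -678 - 1*(-21149) = -678 + 21149 = 20471)
M - k = -42559/1891 - 1*20471 = -42559/1891 - 20471 = -38753220/1891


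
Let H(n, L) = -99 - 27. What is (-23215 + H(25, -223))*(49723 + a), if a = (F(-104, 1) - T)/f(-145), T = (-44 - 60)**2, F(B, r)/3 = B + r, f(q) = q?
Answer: -33708885472/29 ≈ -1.1624e+9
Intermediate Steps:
H(n, L) = -126
F(B, r) = 3*B + 3*r (F(B, r) = 3*(B + r) = 3*B + 3*r)
T = 10816 (T = (-104)**2 = 10816)
a = 2225/29 (a = ((3*(-104) + 3*1) - 1*10816)/(-145) = ((-312 + 3) - 10816)*(-1/145) = (-309 - 10816)*(-1/145) = -11125*(-1/145) = 2225/29 ≈ 76.724)
(-23215 + H(25, -223))*(49723 + a) = (-23215 - 126)*(49723 + 2225/29) = -23341*1444192/29 = -33708885472/29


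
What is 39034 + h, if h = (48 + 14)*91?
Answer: 44676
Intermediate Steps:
h = 5642 (h = 62*91 = 5642)
39034 + h = 39034 + 5642 = 44676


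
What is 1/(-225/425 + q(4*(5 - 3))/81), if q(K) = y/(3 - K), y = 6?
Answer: -2295/1249 ≈ -1.8375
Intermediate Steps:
q(K) = 6/(3 - K)
1/(-225/425 + q(4*(5 - 3))/81) = 1/(-225/425 - 6/(-3 + 4*(5 - 3))/81) = 1/(-225*1/425 - 6/(-3 + 4*2)*(1/81)) = 1/(-9/17 - 6/(-3 + 8)*(1/81)) = 1/(-9/17 - 6/5*(1/81)) = 1/(-9/17 - 6*⅕*(1/81)) = 1/(-9/17 - 6/5*1/81) = 1/(-9/17 - 2/135) = 1/(-1249/2295) = -2295/1249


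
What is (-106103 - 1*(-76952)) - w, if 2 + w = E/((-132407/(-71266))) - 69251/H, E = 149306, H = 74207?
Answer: -153712904283988/1403646607 ≈ -1.0951e+5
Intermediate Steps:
w = 112795202043331/1403646607 (w = -2 + (149306/((-132407/(-71266))) - 69251/74207) = -2 + (149306/((-132407*(-1/71266))) - 69251*1/74207) = -2 + (149306/(132407/71266) - 9893/10601) = -2 + (149306*(71266/132407) - 9893/10601) = -2 + (10640441396/132407 - 9893/10601) = -2 + 112798009336545/1403646607 = 112795202043331/1403646607 ≈ 80359.)
(-106103 - 1*(-76952)) - w = (-106103 - 1*(-76952)) - 1*112795202043331/1403646607 = (-106103 + 76952) - 112795202043331/1403646607 = -29151 - 112795202043331/1403646607 = -153712904283988/1403646607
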